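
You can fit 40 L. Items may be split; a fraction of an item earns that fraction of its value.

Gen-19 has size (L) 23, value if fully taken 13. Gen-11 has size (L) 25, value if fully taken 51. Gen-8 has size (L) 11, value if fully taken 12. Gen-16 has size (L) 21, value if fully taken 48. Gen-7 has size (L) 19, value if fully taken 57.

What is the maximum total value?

105

Rank by value-to-size ratio: Gen-7 57/19≈3, Gen-16 48/21≈2.29, Gen-11 51/25≈2.04, Gen-8 12/11≈1.09, Gen-19 13/23≈0.565.
Take all of Gen-7 (19 L, value 57) → 21 L left.
All 21 L of Gen-16 fit (value 48) → 0 remain.
Total value = 105.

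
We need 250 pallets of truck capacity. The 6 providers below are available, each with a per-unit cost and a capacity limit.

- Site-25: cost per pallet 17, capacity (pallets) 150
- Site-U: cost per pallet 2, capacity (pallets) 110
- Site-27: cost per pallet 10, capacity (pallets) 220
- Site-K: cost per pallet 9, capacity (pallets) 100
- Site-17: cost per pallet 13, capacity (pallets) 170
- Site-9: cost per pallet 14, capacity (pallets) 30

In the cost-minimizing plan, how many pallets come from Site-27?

40

Fill from the cheapest provider first.
Site-U at 2: take all 110 pallets ; 140 still needed.
Site-K (9): use full 100 ; 40 pallets to go.
Take 40 from Site-27 at 10 to finish.
Site-17, Site-9, Site-25: unused.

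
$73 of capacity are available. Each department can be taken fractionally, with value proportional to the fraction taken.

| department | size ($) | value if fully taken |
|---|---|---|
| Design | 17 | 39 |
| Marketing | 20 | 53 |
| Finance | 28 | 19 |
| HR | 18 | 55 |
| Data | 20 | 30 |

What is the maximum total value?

174

Sort by value density: HR 55/18≈3.06, Marketing 53/20≈2.65, Design 39/17≈2.29, Data 30/20≈1.5, Finance 19/28≈0.679.
Take all of HR (18 $, value 55) → 55 $ left.
Take all of Marketing (20 $, value 53) → 35 $ left.
Take all of Design (17 $, value 39) → 18 $ left.
Only 18 $ remain; take 18/20 of Data for value 30×18/20 = 27.
Total value = 174.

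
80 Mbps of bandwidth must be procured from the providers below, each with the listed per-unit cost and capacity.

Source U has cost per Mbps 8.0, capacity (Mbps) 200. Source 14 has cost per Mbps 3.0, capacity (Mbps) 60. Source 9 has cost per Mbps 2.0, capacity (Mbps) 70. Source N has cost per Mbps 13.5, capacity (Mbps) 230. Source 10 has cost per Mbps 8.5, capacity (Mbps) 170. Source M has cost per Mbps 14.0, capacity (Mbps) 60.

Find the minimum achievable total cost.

Use providers in increasing cost order.
Source 9 (2.0): use full 70 — 10 Mbps to go.
Source 14 (3.0): take the remaining 10 — done.
Source U, Source 10, Source N, Source M: unused.
Cost = 70×2.0 + 10×3.0 = 170.

170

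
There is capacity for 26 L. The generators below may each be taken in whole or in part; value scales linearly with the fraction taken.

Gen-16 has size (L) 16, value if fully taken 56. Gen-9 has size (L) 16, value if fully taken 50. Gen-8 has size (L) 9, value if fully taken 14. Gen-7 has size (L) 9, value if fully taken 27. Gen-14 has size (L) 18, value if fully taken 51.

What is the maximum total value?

87.25

Best value per unit of size first: Gen-16 56/16≈3.5, Gen-9 50/16≈3.12, Gen-7 27/9≈3, Gen-14 51/18≈2.83, Gen-8 14/9≈1.56.
Gen-16: take in full, 16 L for value 56 — 10 left.
10 L left: a 10/16 share of Gen-9 gives 50×10/16 = 31.25.
Total value = 87.25.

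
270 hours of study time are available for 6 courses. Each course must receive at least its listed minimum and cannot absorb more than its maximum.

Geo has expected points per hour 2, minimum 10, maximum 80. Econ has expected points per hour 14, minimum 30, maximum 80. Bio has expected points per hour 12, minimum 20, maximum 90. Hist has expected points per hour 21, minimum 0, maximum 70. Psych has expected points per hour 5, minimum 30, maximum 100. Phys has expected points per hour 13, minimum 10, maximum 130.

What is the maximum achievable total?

3780

Meeting every minimum uses 10+30+20+0+30+10 = 100 hours, leaving 170.
Order the courses by expected points per hour: Hist 21 > Econ 14 > Phys 13 > Bio 12 > Psych 5 > Geo 2.
Give Hist 70 more to hit its cap of 70 ; 100 left.
Give Econ 50 more to hit its cap of 80 ; 50 left.
Only 50 left; Phys takes them to reach 60.
Total = 2×10 + 14×80 + 12×20 + 21×70 + 5×30 + 13×60 = 3780.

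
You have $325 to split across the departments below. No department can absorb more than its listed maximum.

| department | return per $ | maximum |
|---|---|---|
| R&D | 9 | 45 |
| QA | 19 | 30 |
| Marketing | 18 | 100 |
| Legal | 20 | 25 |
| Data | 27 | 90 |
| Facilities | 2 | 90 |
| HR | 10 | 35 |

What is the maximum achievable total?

Highest return per $ first: Data 27 > Legal 20 > QA 19 > Marketing 18 > HR 10 > R&D 9 > Facilities 2.
Give Data 90 to hit its cap of 90 → 235 left.
Give Legal 25 to hit its cap of 25 → 210 left.
QA: +30 to 30 (cap) → 180 left.
Marketing: +100 to 100 (cap) → 80 left.
HR takes 35 to reach its cap of 35 → 45 left.
R&D takes 45 to reach its cap of 45 → 0 left.
Total = 9×45 + 19×30 + 18×100 + 20×25 + 27×90 + 10×35 = 6055.

6055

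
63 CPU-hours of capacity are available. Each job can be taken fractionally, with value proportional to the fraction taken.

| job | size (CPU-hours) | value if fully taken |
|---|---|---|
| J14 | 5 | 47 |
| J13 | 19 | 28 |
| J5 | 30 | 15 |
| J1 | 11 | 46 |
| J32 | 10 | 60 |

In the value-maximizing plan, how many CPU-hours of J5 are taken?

Rank by value-to-size ratio: J14 47/5≈9.4, J32 60/10≈6, J1 46/11≈4.18, J13 28/19≈1.47, J5 15/30≈0.5.
J14: take in full, 5 CPU-hours for value 47 ; 58 left.
J32: take in full, 10 CPU-hours for value 60 ; 48 left.
All 11 CPU-hours of J1 fit (value 46) ; 37 remain.
All 19 CPU-hours of J13 fit (value 28) ; 18 remain.
Fill the last 18 CPU-hours with part of J5: 18/30 of it earns 9.

18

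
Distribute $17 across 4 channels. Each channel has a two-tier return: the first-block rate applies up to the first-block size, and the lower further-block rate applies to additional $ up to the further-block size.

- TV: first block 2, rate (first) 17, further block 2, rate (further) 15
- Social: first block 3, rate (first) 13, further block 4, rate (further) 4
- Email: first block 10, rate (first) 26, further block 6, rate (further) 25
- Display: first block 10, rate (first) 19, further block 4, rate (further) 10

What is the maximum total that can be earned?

429

Treat each block as its own option and order by rate: Email/T1 26 > Email/T2 25 > Display/T1 19 > TV/T1 17 > TV/T2 15 > Social/T1 13 > Display/T2 10 > Social/T2 4.
Fill Email T1 block (10 at 26) — 7 left.
Email/T2 (25): +6 — 1 left.
Display/T1: +1 of 10 at 19; pool empty.
Total = 26×10 + 25×6 + 19×1 = 429.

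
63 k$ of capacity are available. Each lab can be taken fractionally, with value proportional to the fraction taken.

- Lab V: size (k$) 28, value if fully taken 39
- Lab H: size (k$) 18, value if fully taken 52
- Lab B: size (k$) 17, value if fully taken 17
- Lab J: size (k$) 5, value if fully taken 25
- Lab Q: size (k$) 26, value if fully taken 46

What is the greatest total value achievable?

Sort by value density: Lab J 25/5≈5, Lab H 52/18≈2.89, Lab Q 46/26≈1.77, Lab V 39/28≈1.39, Lab B 17/17≈1.
All 5 k$ of Lab J fit (value 25) ; 58 remain.
All 18 k$ of Lab H fit (value 52) ; 40 remain.
All 26 k$ of Lab Q fit (value 46) ; 14 remain.
Fill the last 14 k$ with part of Lab V: 14/28 of it earns 19.5.
Total value = 142.5.

142.5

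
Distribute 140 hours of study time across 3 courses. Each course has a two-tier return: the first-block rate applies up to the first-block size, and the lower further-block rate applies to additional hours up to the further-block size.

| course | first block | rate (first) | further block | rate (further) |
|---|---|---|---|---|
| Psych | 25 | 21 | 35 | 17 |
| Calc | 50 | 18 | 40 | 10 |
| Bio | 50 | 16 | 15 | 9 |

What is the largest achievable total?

Rank every tier by rate: Psych/first 21 > Calc/first 18 > Psych/second 17 > Bio/first 16 > Calc/second 10 > Bio/second 9.
Fill Psych first block (25 at 21) ; 115 left.
Calc first at 18: fill all 50 ; 65 left.
Fill Psych second block (35 at 17) ; 30 left.
Bio first at 16: only 30 left, fill 30.
Total = 21×25 + 18×50 + 17×35 + 16×30 = 2500.

2500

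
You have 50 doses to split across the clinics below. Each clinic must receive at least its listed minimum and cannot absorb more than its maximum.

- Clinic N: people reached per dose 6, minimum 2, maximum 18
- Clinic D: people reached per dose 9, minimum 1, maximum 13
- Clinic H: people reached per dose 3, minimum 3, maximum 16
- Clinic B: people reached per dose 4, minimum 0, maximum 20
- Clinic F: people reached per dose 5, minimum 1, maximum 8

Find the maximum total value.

Meeting every minimum uses 2+1+3+0+1 = 7 doses, leaving 43.
Highest people reached per dose first: Clinic D 9 > Clinic N 6 > Clinic F 5 > Clinic B 4 > Clinic H 3.
Clinic D takes 12 more to reach its cap of 13 → 31 left.
Give Clinic N 16 more to hit its cap of 18 → 15 left.
Clinic F takes 7 more to reach its cap of 8 → 8 left.
Clinic B: +8 (room for 20) → 8. Pool exhausted.
Total = 6×18 + 9×13 + 3×3 + 4×8 + 5×8 = 306.

306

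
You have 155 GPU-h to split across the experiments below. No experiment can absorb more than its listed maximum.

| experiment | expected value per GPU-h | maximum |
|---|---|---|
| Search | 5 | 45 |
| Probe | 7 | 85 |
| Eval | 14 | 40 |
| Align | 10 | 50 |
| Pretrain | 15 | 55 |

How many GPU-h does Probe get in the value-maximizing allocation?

10

Order the experiments by expected value per GPU-h: Pretrain 15 > Eval 14 > Align 10 > Probe 7 > Search 5.
Pretrain: +55 to 55 (cap) ; 100 left.
Give Eval 40 to hit its cap of 40 ; 60 left.
Align: +50 to 50 (cap) ; 10 left.
Probe has room for 85 but only 10 remain, so it gets 10.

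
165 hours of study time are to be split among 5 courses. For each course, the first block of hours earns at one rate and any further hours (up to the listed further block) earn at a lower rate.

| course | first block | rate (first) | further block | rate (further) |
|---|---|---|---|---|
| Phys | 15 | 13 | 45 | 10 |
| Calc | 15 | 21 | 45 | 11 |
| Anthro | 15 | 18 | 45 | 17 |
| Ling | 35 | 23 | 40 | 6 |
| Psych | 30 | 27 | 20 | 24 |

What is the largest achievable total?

Order all 10 blocks by rate: Psych/tier1 27 > Psych/tier2 24 > Ling/tier1 23 > Calc/tier1 21 > Anthro/tier1 18 > Anthro/tier2 17 > Phys/tier1 13 > Calc/tier2 11 > Phys/tier2 10 > Ling/tier2 6.
Fill Psych tier1 block (30 at 27) ; 135 left.
Psych/tier2 (24): +20 ; 115 left.
Ling tier1 at 23: fill all 35 ; 80 left.
Calc/tier1 (21): +15 ; 65 left.
Anthro/tier1 (18): +15 ; 50 left.
Anthro/tier2 (17): +45 ; 5 left.
Phys/tier1: +5 of 15 at 13; pool empty.
Total = 27×30 + 24×20 + 23×35 + 21×15 + 18×15 + 17×45 + 13×5 = 3510.

3510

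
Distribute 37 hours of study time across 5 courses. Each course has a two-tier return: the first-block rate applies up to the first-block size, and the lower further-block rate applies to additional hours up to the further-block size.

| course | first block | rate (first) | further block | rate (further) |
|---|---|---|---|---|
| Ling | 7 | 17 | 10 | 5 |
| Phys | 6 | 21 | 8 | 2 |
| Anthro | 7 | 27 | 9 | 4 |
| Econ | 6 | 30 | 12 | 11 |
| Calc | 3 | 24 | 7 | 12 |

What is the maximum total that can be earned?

781

Order all 10 blocks by rate: Econ/T1 30 > Anthro/T1 27 > Calc/T1 24 > Phys/T1 21 > Ling/T1 17 > Calc/T2 12 > Econ/T2 11 > Ling/T2 5 > Anthro/T2 4 > Phys/T2 2.
Econ/T1 (30): +6 → 31 left.
Anthro T1 at 27: fill all 7 → 24 left.
Calc/T1 (24): +3 → 21 left.
Phys/T1 (21): +6 → 15 left.
Ling/T1 (17): +7 → 8 left.
Calc T2 at 12: fill all 7 → 1 left.
1 remain; put them into Econ T2 at 11.
Total = 30×6 + 27×7 + 24×3 + 21×6 + 17×7 + 12×7 + 11×1 = 781.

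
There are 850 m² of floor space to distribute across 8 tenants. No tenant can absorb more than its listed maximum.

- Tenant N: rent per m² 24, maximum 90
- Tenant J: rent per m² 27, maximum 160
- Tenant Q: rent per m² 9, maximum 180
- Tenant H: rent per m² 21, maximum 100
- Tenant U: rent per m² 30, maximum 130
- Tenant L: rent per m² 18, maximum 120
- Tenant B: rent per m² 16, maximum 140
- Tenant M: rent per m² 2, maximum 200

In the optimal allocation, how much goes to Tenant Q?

110

Rank by rent per m²: Tenant U 30 > Tenant J 27 > Tenant N 24 > Tenant H 21 > Tenant L 18 > Tenant B 16 > Tenant Q 9 > Tenant M 2.
Tenant U takes 130 to reach its cap of 130 — 720 left.
Tenant J: +160 to 160 (cap) — 560 left.
Tenant N takes 90 to reach its cap of 90 — 470 left.
Give Tenant H 100 to hit its cap of 100 — 370 left.
Give Tenant L 120 to hit its cap of 120 — 250 left.
Tenant B takes 140 to reach its cap of 140 — 110 left.
Tenant Q has room for 180 but only 110 remain, so it gets 110.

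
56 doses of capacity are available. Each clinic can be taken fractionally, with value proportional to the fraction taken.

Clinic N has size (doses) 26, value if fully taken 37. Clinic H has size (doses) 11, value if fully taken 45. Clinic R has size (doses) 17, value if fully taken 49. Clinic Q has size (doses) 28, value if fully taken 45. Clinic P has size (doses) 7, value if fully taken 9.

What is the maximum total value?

Sort by value density: Clinic H 45/11≈4.09, Clinic R 49/17≈2.88, Clinic Q 45/28≈1.61, Clinic N 37/26≈1.42, Clinic P 9/7≈1.29.
Clinic H: take in full, 11 doses for value 45 ; 45 left.
All 17 doses of Clinic R fit (value 49) ; 28 remain.
All 28 doses of Clinic Q fit (value 45) ; 0 remain.
Total value = 139.

139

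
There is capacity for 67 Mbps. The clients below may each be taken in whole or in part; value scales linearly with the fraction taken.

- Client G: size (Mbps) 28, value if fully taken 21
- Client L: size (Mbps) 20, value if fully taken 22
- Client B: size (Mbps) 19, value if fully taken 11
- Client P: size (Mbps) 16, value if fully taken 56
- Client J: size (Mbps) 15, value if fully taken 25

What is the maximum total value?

115

Best value per unit of size first: Client P 56/16≈3.5, Client J 25/15≈1.67, Client L 22/20≈1.1, Client G 21/28≈0.75, Client B 11/19≈0.579.
Client P: take in full, 16 Mbps for value 56 → 51 left.
All 15 Mbps of Client J fit (value 25) → 36 remain.
Take all of Client L (20 Mbps, value 22) → 16 Mbps left.
Only 16 Mbps remain; take 16/28 of Client G for value 21×16/28 = 12.
Total value = 115.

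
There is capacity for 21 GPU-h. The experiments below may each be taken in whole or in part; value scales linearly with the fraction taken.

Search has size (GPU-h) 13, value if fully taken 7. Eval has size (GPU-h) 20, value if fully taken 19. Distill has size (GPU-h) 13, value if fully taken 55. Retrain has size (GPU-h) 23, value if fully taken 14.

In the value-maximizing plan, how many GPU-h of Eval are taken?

Best value per unit of size first: Distill 55/13≈4.23, Eval 19/20≈0.95, Retrain 14/23≈0.609, Search 7/13≈0.538.
All 13 GPU-h of Distill fit (value 55) — 8 remain.
Fill the last 8 GPU-h with part of Eval: 8/20 of it earns 7.6.

8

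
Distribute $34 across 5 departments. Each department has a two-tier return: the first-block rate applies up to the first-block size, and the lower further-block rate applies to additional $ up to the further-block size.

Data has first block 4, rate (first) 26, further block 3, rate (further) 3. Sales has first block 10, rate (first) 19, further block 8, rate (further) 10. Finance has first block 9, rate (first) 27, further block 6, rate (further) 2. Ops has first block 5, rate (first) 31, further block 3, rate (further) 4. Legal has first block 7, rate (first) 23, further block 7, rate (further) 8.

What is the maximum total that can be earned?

Rank every tier by rate: Ops/first 31 > Finance/first 27 > Data/first 26 > Legal/first 23 > Sales/first 19 > Sales/second 10 > Legal/second 8 > Ops/second 4 > Data/second 3 > Finance/second 2.
Fill Ops first block (5 at 31) ; 29 left.
Finance/first (27): +9 ; 20 left.
Data first at 26: fill all 4 ; 16 left.
Legal/first (23): +7 ; 9 left.
9 remain; put them into Sales first at 19.
Total = 31×5 + 27×9 + 26×4 + 23×7 + 19×9 = 834.

834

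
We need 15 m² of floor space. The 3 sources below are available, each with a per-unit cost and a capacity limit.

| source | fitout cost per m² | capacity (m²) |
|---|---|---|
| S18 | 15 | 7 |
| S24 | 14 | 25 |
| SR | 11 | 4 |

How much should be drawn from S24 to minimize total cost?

11

Cheapest first:
Take 4 from SR at 11 — need 11 more.
S24 (14): take the remaining 11 — done.
S18: unused.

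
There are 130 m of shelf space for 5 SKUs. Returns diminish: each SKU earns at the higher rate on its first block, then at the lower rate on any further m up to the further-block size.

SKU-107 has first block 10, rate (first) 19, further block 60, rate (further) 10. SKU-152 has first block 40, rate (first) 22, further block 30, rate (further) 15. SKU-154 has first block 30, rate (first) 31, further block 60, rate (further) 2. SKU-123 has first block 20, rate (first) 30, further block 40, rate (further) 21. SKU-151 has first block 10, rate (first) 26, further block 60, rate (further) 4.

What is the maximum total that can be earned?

3300

Rank every tier by rate: SKU-154/first 31 > SKU-123/first 30 > SKU-151/first 26 > SKU-152/first 22 > SKU-123/second 21 > SKU-107/first 19 > SKU-152/second 15 > SKU-107/second 10 > SKU-151/second 4 > SKU-154/second 2.
Fill SKU-154 first block (30 at 31) ; 100 left.
Fill SKU-123 first block (20 at 30) ; 80 left.
SKU-151/first (26): +10 ; 70 left.
SKU-152/first (22): +40 ; 30 left.
30 remain; put them into SKU-123 second at 21.
Total = 31×30 + 30×20 + 26×10 + 22×40 + 21×30 = 3300.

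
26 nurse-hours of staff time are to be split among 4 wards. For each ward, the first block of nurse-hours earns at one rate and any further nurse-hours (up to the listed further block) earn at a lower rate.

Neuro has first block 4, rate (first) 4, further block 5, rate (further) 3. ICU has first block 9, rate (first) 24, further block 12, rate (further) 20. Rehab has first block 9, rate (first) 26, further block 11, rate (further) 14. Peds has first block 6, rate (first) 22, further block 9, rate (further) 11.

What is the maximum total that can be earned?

Rank every tier by rate: Rehab/first 26 > ICU/first 24 > Peds/first 22 > ICU/second 20 > Rehab/second 14 > Peds/second 11 > Neuro/first 4 > Neuro/second 3.
Rehab/first (26): +9 ; 17 left.
ICU/first (24): +9 ; 8 left.
Fill Peds first block (6 at 22) ; 2 left.
ICU/second: +2 of 12 at 20; pool empty.
Total = 26×9 + 24×9 + 22×6 + 20×2 = 622.

622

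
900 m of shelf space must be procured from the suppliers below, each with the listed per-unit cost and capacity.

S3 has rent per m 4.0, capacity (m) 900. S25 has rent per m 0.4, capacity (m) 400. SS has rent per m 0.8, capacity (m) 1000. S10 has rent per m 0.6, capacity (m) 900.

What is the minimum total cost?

Cheapest first:
S25 (0.4): use full 400 → 500 m to go.
Take 500 from S10 at 0.6 to finish.
SS, S3: unused.
Cost = 400×0.4 + 500×0.6 = 460.

460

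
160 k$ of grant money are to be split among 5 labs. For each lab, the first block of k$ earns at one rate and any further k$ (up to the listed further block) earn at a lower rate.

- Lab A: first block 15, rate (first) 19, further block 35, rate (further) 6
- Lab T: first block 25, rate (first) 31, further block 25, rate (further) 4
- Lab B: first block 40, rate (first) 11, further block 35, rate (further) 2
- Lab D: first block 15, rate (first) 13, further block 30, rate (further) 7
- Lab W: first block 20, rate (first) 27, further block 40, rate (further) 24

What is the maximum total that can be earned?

Order all 10 blocks by rate: Lab T/tier1 31 > Lab W/tier1 27 > Lab W/tier2 24 > Lab A/tier1 19 > Lab D/tier1 13 > Lab B/tier1 11 > Lab D/tier2 7 > Lab A/tier2 6 > Lab T/tier2 4 > Lab B/tier2 2.
Fill Lab T tier1 block (25 at 31) ; 135 left.
Lab W/tier1 (27): +20 ; 115 left.
Lab W/tier2 (24): +40 ; 75 left.
Fill Lab A tier1 block (15 at 19) ; 60 left.
Fill Lab D tier1 block (15 at 13) ; 45 left.
Lab B/tier1 (11): +40 ; 5 left.
Lab D/tier2: +5 of 30 at 7; pool empty.
Total = 31×25 + 27×20 + 24×40 + 19×15 + 13×15 + 11×40 + 7×5 = 3230.

3230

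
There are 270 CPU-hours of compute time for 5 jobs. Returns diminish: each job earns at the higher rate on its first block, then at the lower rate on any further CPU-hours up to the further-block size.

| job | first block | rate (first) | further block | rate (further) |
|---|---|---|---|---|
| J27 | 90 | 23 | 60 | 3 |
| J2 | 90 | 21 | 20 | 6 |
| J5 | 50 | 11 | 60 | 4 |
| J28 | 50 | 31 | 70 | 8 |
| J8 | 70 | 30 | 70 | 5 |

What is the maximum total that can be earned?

6980

Order all 10 blocks by rate: J28/first 31 > J8/first 30 > J27/first 23 > J2/first 21 > J5/first 11 > J28/second 8 > J2/second 6 > J8/second 5 > J5/second 4 > J27/second 3.
Fill J28 first block (50 at 31) ; 220 left.
Fill J8 first block (70 at 30) ; 150 left.
J27/first (23): +90 ; 60 left.
J2/first: +60 of 90 at 21; pool empty.
Total = 31×50 + 30×70 + 23×90 + 21×60 = 6980.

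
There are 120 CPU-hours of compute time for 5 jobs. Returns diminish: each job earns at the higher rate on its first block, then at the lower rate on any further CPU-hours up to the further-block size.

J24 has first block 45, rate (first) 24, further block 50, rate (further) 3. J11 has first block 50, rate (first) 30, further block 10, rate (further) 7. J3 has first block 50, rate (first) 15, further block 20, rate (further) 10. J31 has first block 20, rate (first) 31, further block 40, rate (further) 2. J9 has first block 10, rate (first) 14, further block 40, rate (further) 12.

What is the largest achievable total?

Order all 10 blocks by rate: J31/T1 31 > J11/T1 30 > J24/T1 24 > J3/T1 15 > J9/T1 14 > J9/T2 12 > J3/T2 10 > J11/T2 7 > J24/T2 3 > J31/T2 2.
J31 T1 at 31: fill all 20 → 100 left.
J11 T1 at 30: fill all 50 → 50 left.
J24/T1 (24): +45 → 5 left.
5 remain; put them into J3 T1 at 15.
Total = 31×20 + 30×50 + 24×45 + 15×5 = 3275.

3275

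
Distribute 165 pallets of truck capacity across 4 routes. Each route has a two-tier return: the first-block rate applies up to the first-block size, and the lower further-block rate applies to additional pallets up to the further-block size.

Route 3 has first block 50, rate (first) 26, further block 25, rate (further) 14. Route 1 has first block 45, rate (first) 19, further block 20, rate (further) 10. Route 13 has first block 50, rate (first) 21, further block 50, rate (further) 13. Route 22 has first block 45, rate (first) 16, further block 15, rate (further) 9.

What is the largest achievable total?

Order all 8 blocks by rate: Route 3/first 26 > Route 13/first 21 > Route 1/first 19 > Route 22/first 16 > Route 3/second 14 > Route 13/second 13 > Route 1/second 10 > Route 22/second 9.
Fill Route 3 first block (50 at 26) — 115 left.
Fill Route 13 first block (50 at 21) — 65 left.
Route 1/first (19): +45 — 20 left.
Route 22/first: +20 of 45 at 16; pool empty.
Total = 26×50 + 21×50 + 19×45 + 16×20 = 3525.

3525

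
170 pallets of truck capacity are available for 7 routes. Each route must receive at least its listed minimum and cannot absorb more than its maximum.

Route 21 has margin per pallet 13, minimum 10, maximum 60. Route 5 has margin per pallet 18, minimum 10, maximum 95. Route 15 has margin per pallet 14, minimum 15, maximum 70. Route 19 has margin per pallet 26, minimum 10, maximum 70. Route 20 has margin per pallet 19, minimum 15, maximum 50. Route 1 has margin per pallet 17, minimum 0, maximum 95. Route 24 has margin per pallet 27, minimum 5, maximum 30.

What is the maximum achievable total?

Meeting every minimum uses 10+10+15+10+15+0+5 = 65 pallets, leaving 105.
Rank by margin per pallet: Route 24 27 > Route 19 26 > Route 20 19 > Route 5 18 > Route 1 17 > Route 15 14 > Route 21 13.
Route 24: +25 to 30 (cap) → 80 left.
Route 19 takes 60 more to reach its cap of 70 → 20 left.
Route 20 has room for 35 more but only 20 remain, so it gets 35.
Total = 13×10 + 18×10 + 14×15 + 26×70 + 19×35 + 27×30 = 3815.

3815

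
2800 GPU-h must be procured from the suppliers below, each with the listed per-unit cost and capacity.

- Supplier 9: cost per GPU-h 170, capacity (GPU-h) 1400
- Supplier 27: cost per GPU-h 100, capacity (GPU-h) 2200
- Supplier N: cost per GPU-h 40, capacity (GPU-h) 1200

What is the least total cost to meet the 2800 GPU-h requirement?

Fill from the cheapest supplier first.
Supplier N at 40: take all 1200 GPU-h — 1600 still needed.
Supplier 27 (100): take the remaining 1600 — done.
Supplier 9: unused.
Cost = 1200×40 + 1600×100 = 208000.

208000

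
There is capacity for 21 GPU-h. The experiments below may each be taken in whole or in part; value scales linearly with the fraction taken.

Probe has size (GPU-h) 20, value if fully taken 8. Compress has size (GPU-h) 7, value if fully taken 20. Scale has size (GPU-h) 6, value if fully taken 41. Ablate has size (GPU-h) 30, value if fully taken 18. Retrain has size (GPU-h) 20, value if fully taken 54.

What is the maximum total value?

Best value per unit of size first: Scale 41/6≈6.83, Compress 20/7≈2.86, Retrain 54/20≈2.7, Ablate 18/30≈0.6, Probe 8/20≈0.4.
Take all of Scale (6 GPU-h, value 41) → 15 GPU-h left.
Take all of Compress (7 GPU-h, value 20) → 8 GPU-h left.
Fill the last 8 GPU-h with part of Retrain: 8/20 of it earns 21.6.
Total value = 82.6.

82.6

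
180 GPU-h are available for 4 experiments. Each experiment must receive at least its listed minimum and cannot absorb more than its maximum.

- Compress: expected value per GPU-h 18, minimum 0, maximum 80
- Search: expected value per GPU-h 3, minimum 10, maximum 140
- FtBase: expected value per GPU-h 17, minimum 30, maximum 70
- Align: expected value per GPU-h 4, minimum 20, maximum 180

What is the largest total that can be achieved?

Meeting every minimum uses 0+10+30+20 = 60 GPU-h, leaving 120.
Order the experiments by expected value per GPU-h: Compress 18 > FtBase 17 > Align 4 > Search 3.
Give Compress 80 more to hit its cap of 80 — 40 left.
Give FtBase 40 more to hit its cap of 70 — 0 left.
Total = 18×80 + 3×10 + 17×70 + 4×20 = 2740.

2740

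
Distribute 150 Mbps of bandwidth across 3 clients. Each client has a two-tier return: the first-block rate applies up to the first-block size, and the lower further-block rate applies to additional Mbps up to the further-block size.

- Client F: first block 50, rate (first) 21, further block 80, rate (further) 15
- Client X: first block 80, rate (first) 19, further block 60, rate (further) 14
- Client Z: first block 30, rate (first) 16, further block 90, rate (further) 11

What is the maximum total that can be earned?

Rank every tier by rate: Client F/T1 21 > Client X/T1 19 > Client Z/T1 16 > Client F/T2 15 > Client X/T2 14 > Client Z/T2 11.
Client F T1 at 21: fill all 50 — 100 left.
Client X/T1 (19): +80 — 20 left.
20 remain; put them into Client Z T1 at 16.
Total = 21×50 + 19×80 + 16×20 = 2890.

2890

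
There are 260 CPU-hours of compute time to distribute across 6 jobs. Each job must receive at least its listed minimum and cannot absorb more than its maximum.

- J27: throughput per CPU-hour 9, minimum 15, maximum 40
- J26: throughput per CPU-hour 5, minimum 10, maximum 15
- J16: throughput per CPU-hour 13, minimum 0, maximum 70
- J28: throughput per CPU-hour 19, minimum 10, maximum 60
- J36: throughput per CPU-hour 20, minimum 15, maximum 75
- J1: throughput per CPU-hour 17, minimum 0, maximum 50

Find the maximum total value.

Meeting every minimum uses 15+10+0+10+15+0 = 50 CPU-hours, leaving 210.
Order the jobs by throughput per CPU-hour: J36 20 > J28 19 > J1 17 > J16 13 > J27 9 > J26 5.
J36 takes 60 more to reach its cap of 75 → 150 left.
Give J28 50 more to hit its cap of 60 → 100 left.
Give J1 50 more to hit its cap of 50 → 50 left.
Only 50 left; J16 takes them to reach 50.
Total = 9×15 + 5×10 + 13×50 + 19×60 + 20×75 + 17×50 = 4325.

4325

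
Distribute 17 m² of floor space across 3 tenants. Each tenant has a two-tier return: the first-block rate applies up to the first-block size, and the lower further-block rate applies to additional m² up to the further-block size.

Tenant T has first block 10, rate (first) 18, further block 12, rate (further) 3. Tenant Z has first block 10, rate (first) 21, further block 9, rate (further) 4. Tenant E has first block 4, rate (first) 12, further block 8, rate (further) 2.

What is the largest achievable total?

Rank every tier by rate: Tenant Z/T1 21 > Tenant T/T1 18 > Tenant E/T1 12 > Tenant Z/T2 4 > Tenant T/T2 3 > Tenant E/T2 2.
Tenant Z T1 at 21: fill all 10 → 7 left.
Tenant T T1 at 18: only 7 left, fill 7.
Total = 21×10 + 18×7 = 336.

336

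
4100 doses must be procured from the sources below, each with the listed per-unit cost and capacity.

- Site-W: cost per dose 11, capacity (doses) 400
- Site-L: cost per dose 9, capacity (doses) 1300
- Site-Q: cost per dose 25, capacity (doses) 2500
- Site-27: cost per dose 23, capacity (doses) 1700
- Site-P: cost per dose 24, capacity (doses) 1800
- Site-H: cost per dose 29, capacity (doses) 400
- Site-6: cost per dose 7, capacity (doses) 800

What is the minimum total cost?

Cheapest first:
Take 800 from Site-6 at 7 ; need 3300 more.
Take 1300 from Site-L at 9 ; need 2000 more.
Site-W at 11: take all 400 doses ; 1600 still needed.
Take 1600 from Site-27 at 23 to finish.
Site-P, Site-Q, Site-H: unused.
Cost = 800×7 + 1300×9 + 400×11 + 1600×23 = 58500.

58500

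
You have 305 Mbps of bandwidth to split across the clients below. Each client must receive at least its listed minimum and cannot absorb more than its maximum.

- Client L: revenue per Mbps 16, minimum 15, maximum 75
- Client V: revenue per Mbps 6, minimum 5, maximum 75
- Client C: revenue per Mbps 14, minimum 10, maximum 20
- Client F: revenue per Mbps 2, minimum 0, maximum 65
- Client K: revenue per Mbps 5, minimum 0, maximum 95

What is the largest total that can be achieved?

2485

Meeting every minimum uses 15+5+10+0+0 = 30 Mbps, leaving 275.
Rank by revenue per Mbps: Client L 16 > Client C 14 > Client V 6 > Client K 5 > Client F 2.
Give Client L 60 more to hit its cap of 75 — 215 left.
Give Client C 10 more to hit its cap of 20 — 205 left.
Client V takes 70 more to reach its cap of 75 — 135 left.
Give Client K 95 more to hit its cap of 95 — 40 left.
Only 40 left; Client F takes them to reach 40.
Total = 16×75 + 6×75 + 14×20 + 2×40 + 5×95 = 2485.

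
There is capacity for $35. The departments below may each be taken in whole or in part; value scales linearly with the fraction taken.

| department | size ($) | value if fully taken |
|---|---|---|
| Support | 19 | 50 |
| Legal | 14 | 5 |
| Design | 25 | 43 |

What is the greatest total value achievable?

77.52

Best value per unit of size first: Support 50/19≈2.63, Design 43/25≈1.72, Legal 5/14≈0.357.
Support: take in full, 19 $ for value 50 — 16 left.
16 $ left: a 16/25 share of Design gives 43×16/25 = 27.52.
Total value = 77.52.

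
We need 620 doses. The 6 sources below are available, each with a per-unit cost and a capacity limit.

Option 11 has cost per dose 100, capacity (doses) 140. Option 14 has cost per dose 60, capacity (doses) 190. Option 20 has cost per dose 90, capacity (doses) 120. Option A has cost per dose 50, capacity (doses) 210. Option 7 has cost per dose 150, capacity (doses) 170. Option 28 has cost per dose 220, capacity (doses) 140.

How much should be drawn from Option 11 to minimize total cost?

Cheapest first:
Option A at 50: take all 210 doses → 410 still needed.
Take 190 from Option 14 at 60 → need 220 more.
Option 20 at 90: take all 120 doses → 100 still needed.
Take 100 from Option 11 at 100 to finish.
Option 7, Option 28: unused.

100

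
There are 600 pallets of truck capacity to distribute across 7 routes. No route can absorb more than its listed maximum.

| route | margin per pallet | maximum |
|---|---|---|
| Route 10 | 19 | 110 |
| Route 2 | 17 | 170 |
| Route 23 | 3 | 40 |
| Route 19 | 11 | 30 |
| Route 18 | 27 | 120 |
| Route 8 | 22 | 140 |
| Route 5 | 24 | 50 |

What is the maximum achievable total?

12610

Order the routes by margin per pallet: Route 18 27 > Route 5 24 > Route 8 22 > Route 10 19 > Route 2 17 > Route 19 11 > Route 23 3.
Route 18: +120 to 120 (cap) → 480 left.
Give Route 5 50 to hit its cap of 50 → 430 left.
Route 8: +140 to 140 (cap) → 290 left.
Route 10: +110 to 110 (cap) → 180 left.
Give Route 2 170 to hit its cap of 170 → 10 left.
Route 19: +10 (room for 30) → 10. Pool exhausted.
Total = 19×110 + 17×170 + 11×10 + 27×120 + 22×140 + 24×50 = 12610.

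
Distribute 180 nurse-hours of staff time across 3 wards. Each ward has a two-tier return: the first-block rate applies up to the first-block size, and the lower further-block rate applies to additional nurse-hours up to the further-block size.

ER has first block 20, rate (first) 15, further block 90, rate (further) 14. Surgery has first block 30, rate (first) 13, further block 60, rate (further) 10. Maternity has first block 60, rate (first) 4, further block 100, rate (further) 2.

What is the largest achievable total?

2350

Rank every tier by rate: ER/T1 15 > ER/T2 14 > Surgery/T1 13 > Surgery/T2 10 > Maternity/T1 4 > Maternity/T2 2.
Fill ER T1 block (20 at 15) — 160 left.
ER T2 at 14: fill all 90 — 70 left.
Surgery/T1 (13): +30 — 40 left.
Surgery/T2: +40 of 60 at 10; pool empty.
Total = 15×20 + 14×90 + 13×30 + 10×40 = 2350.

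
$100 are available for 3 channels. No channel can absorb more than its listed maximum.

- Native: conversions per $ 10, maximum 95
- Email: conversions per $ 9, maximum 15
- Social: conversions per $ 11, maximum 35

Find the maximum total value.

1035

Rank by conversions per $: Social 11 > Native 10 > Email 9.
Social: +35 to 35 (cap) → 65 left.
Only 65 left; Native takes them to reach 65.
Total = 10×65 + 11×35 = 1035.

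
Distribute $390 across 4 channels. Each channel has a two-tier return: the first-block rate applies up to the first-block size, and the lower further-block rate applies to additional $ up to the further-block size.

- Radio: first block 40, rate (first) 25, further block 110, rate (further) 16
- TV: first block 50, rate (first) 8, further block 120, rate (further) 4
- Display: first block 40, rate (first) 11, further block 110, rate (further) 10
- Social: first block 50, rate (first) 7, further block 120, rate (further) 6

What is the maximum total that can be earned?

4980

Treat each block as its own option and order by rate: Radio/first 25 > Radio/second 16 > Display/first 11 > Display/second 10 > TV/first 8 > Social/first 7 > Social/second 6 > TV/second 4.
Fill Radio first block (40 at 25) → 350 left.
Radio second at 16: fill all 110 → 240 left.
Fill Display first block (40 at 11) → 200 left.
Display/second (10): +110 → 90 left.
Fill TV first block (50 at 8) → 40 left.
40 remain; put them into Social first at 7.
Total = 25×40 + 16×110 + 11×40 + 10×110 + 8×50 + 7×40 = 4980.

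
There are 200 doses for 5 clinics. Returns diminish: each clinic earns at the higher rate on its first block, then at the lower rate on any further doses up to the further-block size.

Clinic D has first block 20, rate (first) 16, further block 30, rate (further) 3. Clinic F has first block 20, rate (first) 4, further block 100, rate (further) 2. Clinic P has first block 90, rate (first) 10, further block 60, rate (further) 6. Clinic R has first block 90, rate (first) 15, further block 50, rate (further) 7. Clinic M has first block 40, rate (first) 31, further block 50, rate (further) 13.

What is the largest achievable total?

Order all 10 blocks by rate: Clinic M/tier1 31 > Clinic D/tier1 16 > Clinic R/tier1 15 > Clinic M/tier2 13 > Clinic P/tier1 10 > Clinic R/tier2 7 > Clinic P/tier2 6 > Clinic F/tier1 4 > Clinic D/tier2 3 > Clinic F/tier2 2.
Clinic M/tier1 (31): +40 → 160 left.
Fill Clinic D tier1 block (20 at 16) → 140 left.
Fill Clinic R tier1 block (90 at 15) → 50 left.
Fill Clinic M tier2 block (50 at 13) → 0 left.
Total = 31×40 + 16×20 + 15×90 + 13×50 = 3560.

3560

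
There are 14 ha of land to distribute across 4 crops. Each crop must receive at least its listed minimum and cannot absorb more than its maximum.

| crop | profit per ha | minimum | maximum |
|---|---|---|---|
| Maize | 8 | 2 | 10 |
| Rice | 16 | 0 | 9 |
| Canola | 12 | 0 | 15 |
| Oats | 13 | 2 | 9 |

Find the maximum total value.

Meeting every minimum uses 2+0+0+2 = 4 ha, leaving 10.
Highest profit per ha first: Rice 16 > Oats 13 > Canola 12 > Maize 8.
Rice takes 9 more to reach its cap of 9 — 1 left.
Oats: +1 (room for 7) → 3. Pool exhausted.
Total = 8×2 + 16×9 + 13×3 = 199.

199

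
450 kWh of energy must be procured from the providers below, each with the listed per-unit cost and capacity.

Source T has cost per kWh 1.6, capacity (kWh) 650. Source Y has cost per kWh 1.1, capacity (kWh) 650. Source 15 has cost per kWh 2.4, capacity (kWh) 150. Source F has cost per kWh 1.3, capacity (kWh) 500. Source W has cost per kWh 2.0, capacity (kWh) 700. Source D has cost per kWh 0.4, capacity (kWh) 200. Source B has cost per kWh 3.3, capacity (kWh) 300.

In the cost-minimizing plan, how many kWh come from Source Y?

Fill from the cheapest provider first.
Source D at 0.4: take all 200 kWh — 250 still needed.
Source Y (1.1): take the remaining 250 — done.
Source F, Source T, Source W, Source 15, Source B: unused.

250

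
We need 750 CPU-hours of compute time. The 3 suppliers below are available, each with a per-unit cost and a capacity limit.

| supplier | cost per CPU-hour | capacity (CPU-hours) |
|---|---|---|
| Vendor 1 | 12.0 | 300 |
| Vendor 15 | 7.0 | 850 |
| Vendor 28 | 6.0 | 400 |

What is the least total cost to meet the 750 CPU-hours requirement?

4850

Use suppliers in increasing cost order.
Vendor 28 at 6.0: take all 400 CPU-hours ; 350 still needed.
Take 350 from Vendor 15 at 7.0 to finish.
Vendor 1: unused.
Cost = 400×6.0 + 350×7.0 = 4850.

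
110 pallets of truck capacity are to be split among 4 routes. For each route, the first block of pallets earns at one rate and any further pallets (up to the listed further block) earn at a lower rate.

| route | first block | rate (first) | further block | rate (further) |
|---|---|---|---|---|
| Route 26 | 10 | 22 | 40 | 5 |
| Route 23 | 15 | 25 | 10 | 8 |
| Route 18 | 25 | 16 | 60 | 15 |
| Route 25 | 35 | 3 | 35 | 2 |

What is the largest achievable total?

1895

Treat each block as its own option and order by rate: Route 23/first 25 > Route 26/first 22 > Route 18/first 16 > Route 18/second 15 > Route 23/second 8 > Route 26/second 5 > Route 25/first 3 > Route 25/second 2.
Fill Route 23 first block (15 at 25) ; 95 left.
Route 26/first (22): +10 ; 85 left.
Fill Route 18 first block (25 at 16) ; 60 left.
Route 18/second (15): +60 ; 0 left.
Total = 25×15 + 22×10 + 16×25 + 15×60 = 1895.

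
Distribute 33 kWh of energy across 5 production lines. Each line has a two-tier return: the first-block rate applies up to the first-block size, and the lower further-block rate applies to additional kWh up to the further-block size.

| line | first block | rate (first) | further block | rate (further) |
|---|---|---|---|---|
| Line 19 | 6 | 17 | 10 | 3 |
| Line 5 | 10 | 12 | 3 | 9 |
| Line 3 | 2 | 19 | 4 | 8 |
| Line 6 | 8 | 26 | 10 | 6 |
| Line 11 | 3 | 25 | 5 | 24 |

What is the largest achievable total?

651

Order all 10 blocks by rate: Line 6/T1 26 > Line 11/T1 25 > Line 11/T2 24 > Line 3/T1 19 > Line 19/T1 17 > Line 5/T1 12 > Line 5/T2 9 > Line 3/T2 8 > Line 6/T2 6 > Line 19/T2 3.
Fill Line 6 T1 block (8 at 26) ; 25 left.
Line 11/T1 (25): +3 ; 22 left.
Fill Line 11 T2 block (5 at 24) ; 17 left.
Fill Line 3 T1 block (2 at 19) ; 15 left.
Fill Line 19 T1 block (6 at 17) ; 9 left.
Line 5 T1 at 12: only 9 left, fill 9.
Total = 26×8 + 25×3 + 24×5 + 19×2 + 17×6 + 12×9 = 651.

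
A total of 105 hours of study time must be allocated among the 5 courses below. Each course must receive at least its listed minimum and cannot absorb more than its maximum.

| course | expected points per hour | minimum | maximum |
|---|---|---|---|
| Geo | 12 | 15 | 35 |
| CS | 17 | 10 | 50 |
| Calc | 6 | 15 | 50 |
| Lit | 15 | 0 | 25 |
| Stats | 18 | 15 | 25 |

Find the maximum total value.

Meeting every minimum uses 15+10+15+0+15 = 55 hours, leaving 50.
Order the courses by expected points per hour: Stats 18 > CS 17 > Lit 15 > Geo 12 > Calc 6.
Give Stats 10 more to hit its cap of 25 — 40 left.
Give CS 40 more to hit its cap of 50 — 0 left.
Total = 12×15 + 17×50 + 6×15 + 18×25 = 1570.

1570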